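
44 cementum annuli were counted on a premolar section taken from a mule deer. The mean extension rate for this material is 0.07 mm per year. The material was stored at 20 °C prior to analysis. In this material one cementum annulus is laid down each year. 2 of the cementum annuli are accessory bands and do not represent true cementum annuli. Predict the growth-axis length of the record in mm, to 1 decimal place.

Adjusted count: 44 − 2 = 42 cementum annuli.
Predicted length = 0.07 mm/year × 42 years = 2.9 mm.

2.9 mm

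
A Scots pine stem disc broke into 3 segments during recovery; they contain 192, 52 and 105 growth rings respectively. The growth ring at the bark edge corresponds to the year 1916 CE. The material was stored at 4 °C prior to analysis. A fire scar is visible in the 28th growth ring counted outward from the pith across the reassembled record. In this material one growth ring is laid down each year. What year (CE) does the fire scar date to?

1595 CE

Total growth rings = 192 + 52 + 105 = 349.
349 − 28 = 321 growth rings lie beyond the fire scar toward the bark edge.
Counting back 321 years from 1916 CE places the fire scar in 1916 − 321 = 1595 CE.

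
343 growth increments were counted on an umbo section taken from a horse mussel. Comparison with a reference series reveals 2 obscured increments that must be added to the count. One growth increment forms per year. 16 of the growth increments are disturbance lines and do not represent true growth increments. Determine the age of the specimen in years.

Adjusted count: 343 − 16 + 2 = 329 growth increments.
With a one-to-one growth increment periodicity this is 329 years.

329 years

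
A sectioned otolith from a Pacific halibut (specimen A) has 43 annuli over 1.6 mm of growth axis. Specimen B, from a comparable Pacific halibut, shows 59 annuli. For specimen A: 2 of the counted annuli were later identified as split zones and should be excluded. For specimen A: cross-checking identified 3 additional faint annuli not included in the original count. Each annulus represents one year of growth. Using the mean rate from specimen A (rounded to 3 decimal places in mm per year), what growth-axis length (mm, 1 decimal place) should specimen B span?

Specimen A: true annulus count = 43 − 2 + 3 = 44.
A: Mean rate = 1.6 mm / 44 years ≈ 0.036 mm/year.
B's length ≈ 0.036 × 59 = 2.1 mm.

2.1 mm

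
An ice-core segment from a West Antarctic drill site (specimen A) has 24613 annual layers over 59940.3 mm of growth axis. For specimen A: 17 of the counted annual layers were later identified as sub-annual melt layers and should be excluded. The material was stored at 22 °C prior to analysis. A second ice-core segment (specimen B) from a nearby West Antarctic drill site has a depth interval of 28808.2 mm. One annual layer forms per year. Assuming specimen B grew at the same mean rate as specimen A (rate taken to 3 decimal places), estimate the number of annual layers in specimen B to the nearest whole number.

11821 annual layers

Specimen A: correcting the raw count gives 24613 − 17 = 24596 true annual layers.
A: 59940.3 mm over 24596 years gives 59940.3 / 24596 ≈ 2.437 mm per year.
For B, 28808.2 / 2.437 = 11821.17 years ≈ 11821 annual layers.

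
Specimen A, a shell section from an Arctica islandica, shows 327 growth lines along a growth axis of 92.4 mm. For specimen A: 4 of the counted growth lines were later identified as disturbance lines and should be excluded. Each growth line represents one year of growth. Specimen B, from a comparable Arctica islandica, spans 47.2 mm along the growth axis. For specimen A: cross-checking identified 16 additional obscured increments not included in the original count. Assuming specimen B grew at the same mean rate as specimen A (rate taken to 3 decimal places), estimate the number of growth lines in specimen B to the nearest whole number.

Specimen A: true growth line count = 327 − 4 + 16 = 339.
A: Extension rate ≈ 92.4 / 339 = 0.273 mm/yr.
B spans 47.2 / 0.273 = 172.89 years ≈ 173 growth lines.

173 growth lines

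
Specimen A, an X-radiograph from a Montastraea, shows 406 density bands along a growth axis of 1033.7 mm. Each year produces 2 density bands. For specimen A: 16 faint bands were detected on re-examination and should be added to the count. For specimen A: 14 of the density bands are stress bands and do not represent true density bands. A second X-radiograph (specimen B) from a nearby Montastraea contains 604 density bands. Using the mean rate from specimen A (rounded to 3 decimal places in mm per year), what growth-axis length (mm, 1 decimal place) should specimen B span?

1530.2 mm

Specimen A: adjusted count: 406 − 14 + 16 = 408 density bands.
Specimen A: 408 density bands at 2 per year is 408 / 2 = 204 years.
A: 1033.7 mm over 204 years gives 1033.7 / 204 ≈ 5.067 mm per year.
Specimen B: 604 density bands at 2 per year is 604 / 2 = 302 years. Length of B = 5.067 × 302 = 1530.2 mm.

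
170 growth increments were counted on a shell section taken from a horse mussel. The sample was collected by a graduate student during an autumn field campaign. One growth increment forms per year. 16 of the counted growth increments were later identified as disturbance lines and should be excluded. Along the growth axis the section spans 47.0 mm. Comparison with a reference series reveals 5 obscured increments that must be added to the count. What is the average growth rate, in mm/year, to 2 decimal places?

0.30 mm/year

True growth increment count = 170 − 16 + 5 = 159.
Mean rate = 47.0 mm / 159 years ≈ 0.30 mm/year.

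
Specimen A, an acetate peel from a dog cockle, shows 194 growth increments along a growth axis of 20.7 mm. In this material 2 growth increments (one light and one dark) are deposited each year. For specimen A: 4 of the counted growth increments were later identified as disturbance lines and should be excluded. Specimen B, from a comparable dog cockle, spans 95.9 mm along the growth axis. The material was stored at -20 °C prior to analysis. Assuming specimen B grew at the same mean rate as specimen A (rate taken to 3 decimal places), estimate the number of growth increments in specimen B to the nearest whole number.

Specimen A: adjusted count: 194 − 4 = 190 growth increments.
Specimen A: with 2 growth increments per year, 190 / 2 = 95 years.
A: 20.7 mm over 95 years gives 20.7 / 95 ≈ 0.218 mm/year.
Specimen B: 95.9 mm / 0.218 mm per year = 439.91 years; at 2 growth increments per year that is 439.91 × 2 ≈ 880 growth increments.

880 growth increments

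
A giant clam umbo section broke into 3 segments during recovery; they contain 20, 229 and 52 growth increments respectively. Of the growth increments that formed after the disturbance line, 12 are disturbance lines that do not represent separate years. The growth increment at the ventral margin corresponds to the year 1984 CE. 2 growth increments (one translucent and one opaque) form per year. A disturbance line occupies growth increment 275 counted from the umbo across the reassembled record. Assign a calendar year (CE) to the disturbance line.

1977 CE

Total growth increments = 20 + 229 + 52 = 301.
Between growth increment 275 and the ventral margin there are 301 − 275 = 26 growth increments.
Removing the 12 false growth increments leaves 26 − 12 = 14 true growth increments beyond the disturbance line.
14 growth increments at 2 per year is 14 / 2 = 7 years.
1984 − 7 = 1977 CE.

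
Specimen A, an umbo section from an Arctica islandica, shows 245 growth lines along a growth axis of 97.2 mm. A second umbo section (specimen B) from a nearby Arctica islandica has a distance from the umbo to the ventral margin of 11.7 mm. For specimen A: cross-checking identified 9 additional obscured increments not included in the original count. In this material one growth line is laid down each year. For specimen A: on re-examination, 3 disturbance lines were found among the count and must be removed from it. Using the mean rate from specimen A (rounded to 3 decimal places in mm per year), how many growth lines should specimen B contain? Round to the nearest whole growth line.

Specimen A: correcting the raw count gives 245 − 3 + 9 = 251 true growth lines.
A: 97.2 mm over 251 years gives 97.2 / 251 ≈ 0.387 mm per year.
B spans 11.7 / 0.387 = 30.23 years ≈ 30 growth lines.

30 growth lines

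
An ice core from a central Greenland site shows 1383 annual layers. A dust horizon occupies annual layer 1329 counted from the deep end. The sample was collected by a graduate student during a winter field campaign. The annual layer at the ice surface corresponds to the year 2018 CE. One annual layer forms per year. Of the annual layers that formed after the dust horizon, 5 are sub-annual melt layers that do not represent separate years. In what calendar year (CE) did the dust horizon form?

Between annual layer 1329 and the ice surface there are 1383 − 1329 = 54 annual layers.
Removing the 5 false annual layers leaves 54 − 5 = 49 true annual layers beyond the dust horizon.
The annual layer at the ice surface is 2018 CE, so the dust horizon dates to 2018 − 49 = 1969 CE.

1969 CE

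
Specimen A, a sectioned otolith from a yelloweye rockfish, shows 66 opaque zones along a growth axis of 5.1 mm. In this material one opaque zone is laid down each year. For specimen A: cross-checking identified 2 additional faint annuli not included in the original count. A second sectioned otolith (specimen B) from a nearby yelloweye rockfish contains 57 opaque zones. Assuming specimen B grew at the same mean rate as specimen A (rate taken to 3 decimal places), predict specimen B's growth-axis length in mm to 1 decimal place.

4.3 mm

Specimen A: correcting the raw count gives 66 + 2 = 68 true opaque zones.
A: 5.1 mm over 68 years gives 5.1 / 68 ≈ 0.075 mm/yr.
B's length ≈ 0.075 × 57 = 4.3 mm.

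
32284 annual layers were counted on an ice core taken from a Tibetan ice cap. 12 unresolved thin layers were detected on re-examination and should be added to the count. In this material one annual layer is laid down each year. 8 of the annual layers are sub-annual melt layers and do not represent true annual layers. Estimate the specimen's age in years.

32288 years

Correcting the raw count gives 32284 − 8 + 12 = 32288 true annual layers.
One annual layer per year makes the duration 32288 years.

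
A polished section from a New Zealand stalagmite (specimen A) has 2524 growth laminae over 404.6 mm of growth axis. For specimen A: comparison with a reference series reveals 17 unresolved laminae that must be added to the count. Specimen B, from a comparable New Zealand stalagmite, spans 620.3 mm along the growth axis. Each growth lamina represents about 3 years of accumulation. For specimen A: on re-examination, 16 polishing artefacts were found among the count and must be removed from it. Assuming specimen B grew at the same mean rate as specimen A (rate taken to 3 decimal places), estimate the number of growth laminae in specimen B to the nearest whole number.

Specimen A: after corrections the count is 2524 − 16 + 17 = 2525 growth laminae.
Specimen A: multiplying by 3 years per growth lamina: 2525 × 3 = 7575 years.
A: Extension rate ≈ 404.6 / 7575 = 0.053 mm per year.
B spans 620.3 / 0.053 = 11703.77 years; at 3 years per growth lamina that is 11703.77 / 3 ≈ 3901 growth laminae.

3901 growth laminae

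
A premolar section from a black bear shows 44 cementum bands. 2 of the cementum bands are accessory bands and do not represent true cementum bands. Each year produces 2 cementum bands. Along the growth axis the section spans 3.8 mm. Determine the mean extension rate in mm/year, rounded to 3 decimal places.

0.181 mm/year

Correcting the raw count gives 44 − 2 = 42 true cementum bands.
With 2 cementum bands per year, 42 / 2 = 21 years.
Extension rate ≈ 3.8 / 21 = 0.181 mm/year.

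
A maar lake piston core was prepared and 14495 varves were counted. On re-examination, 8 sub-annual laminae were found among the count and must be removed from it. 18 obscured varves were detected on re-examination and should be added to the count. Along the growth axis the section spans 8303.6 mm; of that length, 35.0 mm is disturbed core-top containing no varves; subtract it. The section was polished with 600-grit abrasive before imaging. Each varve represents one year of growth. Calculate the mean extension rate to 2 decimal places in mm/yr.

After corrections the count is 14495 − 8 + 18 = 14505 varves.
The growth record spans 8303.6 − 35.0 = 8268.6 mm.
8268.6 mm over 14505 years gives 8268.6 / 14505 ≈ 0.57 mm/yr.

0.57 mm/yr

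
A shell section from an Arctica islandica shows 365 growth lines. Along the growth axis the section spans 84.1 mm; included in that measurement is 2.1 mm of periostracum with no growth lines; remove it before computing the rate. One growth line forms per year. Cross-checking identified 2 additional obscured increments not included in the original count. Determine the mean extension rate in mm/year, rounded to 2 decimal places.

True growth line count = 365 + 2 = 367.
Net length = 84.1 − 2.1 = 82.0 mm.
Extension rate ≈ 82.0 / 367 = 0.22 mm/year.

0.22 mm/year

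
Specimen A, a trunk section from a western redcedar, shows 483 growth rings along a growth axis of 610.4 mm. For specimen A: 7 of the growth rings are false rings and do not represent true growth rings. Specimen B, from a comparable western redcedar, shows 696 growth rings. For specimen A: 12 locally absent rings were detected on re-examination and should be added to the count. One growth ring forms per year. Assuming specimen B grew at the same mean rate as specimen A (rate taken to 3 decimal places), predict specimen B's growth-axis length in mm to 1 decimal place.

Specimen A: correcting the raw count gives 483 − 7 + 12 = 488 true growth rings.
A: Mean rate = 610.4 mm / 488 years ≈ 1.251 mm per year.
Length of B = 1.251 × 696 = 870.7 mm.

870.7 mm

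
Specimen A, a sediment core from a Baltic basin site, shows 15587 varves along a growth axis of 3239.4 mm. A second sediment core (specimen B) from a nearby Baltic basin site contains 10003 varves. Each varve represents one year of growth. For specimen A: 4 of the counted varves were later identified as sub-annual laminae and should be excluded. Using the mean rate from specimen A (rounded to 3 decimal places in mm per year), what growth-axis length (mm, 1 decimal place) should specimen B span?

Specimen A: true varve count = 15587 − 4 = 15583.
A: Mean rate = 3239.4 mm / 15583 years ≈ 0.208 mm/year.
Length of B = 0.208 × 10003 = 2080.6 mm.

2080.6 mm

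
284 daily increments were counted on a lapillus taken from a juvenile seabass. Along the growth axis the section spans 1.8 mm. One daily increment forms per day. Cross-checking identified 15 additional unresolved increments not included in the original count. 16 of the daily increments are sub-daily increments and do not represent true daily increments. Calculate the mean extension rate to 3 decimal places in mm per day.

After corrections the count is 284 − 16 + 15 = 283 daily increments.
Mean rate = 1.8 mm / 283 days ≈ 0.006 mm per day.

0.006 mm per day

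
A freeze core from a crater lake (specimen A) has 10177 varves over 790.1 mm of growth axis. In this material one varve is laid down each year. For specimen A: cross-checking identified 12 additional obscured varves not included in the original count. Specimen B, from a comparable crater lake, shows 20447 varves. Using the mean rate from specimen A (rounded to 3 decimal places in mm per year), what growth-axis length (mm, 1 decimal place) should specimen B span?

Specimen A: after corrections the count is 10177 + 12 = 10189 varves.
A: Mean rate = 790.1 mm / 10189 years ≈ 0.078 mm/yr.
For B, 0.078 mm/year × 20447 years = 1594.9 mm.

1594.9 mm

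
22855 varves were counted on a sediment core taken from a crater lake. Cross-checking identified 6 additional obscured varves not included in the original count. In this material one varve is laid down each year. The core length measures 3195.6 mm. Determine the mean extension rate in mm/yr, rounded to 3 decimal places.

After corrections the count is 22855 + 6 = 22861 varves.
Mean rate = 3195.6 mm / 22861 years ≈ 0.140 mm/yr.

0.140 mm/yr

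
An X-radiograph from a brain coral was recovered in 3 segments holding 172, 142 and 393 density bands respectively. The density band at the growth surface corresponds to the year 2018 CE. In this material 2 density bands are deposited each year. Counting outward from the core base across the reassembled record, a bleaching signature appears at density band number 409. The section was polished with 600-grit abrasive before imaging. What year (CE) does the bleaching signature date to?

Total density bands = 172 + 142 + 393 = 707.
Between density band 409 and the growth surface there are 707 − 409 = 298 density bands.
Dividing by 2 density bands per year: 298 / 2 = 149 years.
2018 − 149 = 1869 CE.

1869 CE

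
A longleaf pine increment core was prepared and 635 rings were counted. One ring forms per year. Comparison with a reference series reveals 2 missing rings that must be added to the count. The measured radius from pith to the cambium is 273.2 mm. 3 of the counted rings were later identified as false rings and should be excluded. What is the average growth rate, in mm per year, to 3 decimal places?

0.431 mm per year

True ring count = 635 − 3 + 2 = 634.
273.2 mm over 634 years gives 273.2 / 634 ≈ 0.431 mm per year.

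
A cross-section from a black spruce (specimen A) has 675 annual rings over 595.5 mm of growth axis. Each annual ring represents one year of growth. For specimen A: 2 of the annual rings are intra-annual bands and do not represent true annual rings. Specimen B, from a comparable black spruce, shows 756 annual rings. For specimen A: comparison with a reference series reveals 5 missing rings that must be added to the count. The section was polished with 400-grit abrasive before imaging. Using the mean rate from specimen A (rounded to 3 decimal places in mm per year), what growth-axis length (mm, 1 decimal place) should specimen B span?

663.8 mm

Specimen A: true annual ring count = 675 − 2 + 5 = 678.
A: Extension rate ≈ 595.5 / 678 = 0.878 mm per year.
For B, 0.878 mm/year × 756 years = 663.8 mm.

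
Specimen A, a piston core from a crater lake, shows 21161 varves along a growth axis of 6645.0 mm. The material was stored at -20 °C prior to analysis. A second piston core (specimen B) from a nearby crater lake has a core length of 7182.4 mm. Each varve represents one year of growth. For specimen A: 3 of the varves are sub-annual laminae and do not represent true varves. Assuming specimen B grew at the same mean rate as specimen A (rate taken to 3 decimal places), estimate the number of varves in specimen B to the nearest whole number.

22874 varves

Specimen A: after corrections the count is 21161 − 3 = 21158 varves.
A: 6645.0 mm over 21158 years gives 6645.0 / 21158 ≈ 0.314 mm per year.
For B, 7182.4 / 0.314 = 22873.89 years ≈ 22874 varves.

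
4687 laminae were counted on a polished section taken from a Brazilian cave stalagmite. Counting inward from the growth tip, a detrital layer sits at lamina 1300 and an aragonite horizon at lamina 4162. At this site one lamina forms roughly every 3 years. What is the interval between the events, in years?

8586 years

The two markers are separated by 4162 − 1300 = 2862 laminae.
At 3 years per lamina, 2862 × 3 = 8586 years.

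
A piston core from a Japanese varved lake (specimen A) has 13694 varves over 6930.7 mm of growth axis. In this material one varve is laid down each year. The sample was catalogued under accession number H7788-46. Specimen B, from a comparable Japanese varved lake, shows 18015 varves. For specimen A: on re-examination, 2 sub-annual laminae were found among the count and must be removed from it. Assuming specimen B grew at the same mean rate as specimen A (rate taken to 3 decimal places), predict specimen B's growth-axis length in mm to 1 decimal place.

9115.6 mm

Specimen A: correcting the raw count gives 13694 − 2 = 13692 true varves.
A: Extension rate ≈ 6930.7 / 13692 = 0.506 mm/yr.
B's length ≈ 0.506 × 18015 = 9115.6 mm.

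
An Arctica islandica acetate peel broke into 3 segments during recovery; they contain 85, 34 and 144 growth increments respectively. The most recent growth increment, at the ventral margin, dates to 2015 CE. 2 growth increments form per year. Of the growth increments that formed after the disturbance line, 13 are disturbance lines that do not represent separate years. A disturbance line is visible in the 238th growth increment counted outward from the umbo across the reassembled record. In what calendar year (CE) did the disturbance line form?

2009 CE

Total growth increments = 85 + 34 + 144 = 263.
263 − 238 = 25 growth increments lie beyond the disturbance line toward the ventral margin.
Removing the 13 false growth increments leaves 25 − 13 = 12 true growth increments beyond the disturbance line.
Dividing by 2 growth increments per year: 12 / 2 = 6 years.
2015 − 6 = 2009 CE.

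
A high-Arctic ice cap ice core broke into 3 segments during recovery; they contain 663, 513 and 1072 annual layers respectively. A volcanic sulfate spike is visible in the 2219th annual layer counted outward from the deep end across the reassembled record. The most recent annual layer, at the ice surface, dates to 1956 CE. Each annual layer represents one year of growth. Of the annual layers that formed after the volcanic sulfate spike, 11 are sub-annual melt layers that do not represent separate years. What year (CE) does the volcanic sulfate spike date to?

1938 CE

Total annual layers = 663 + 513 + 1072 = 2248.
The volcanic sulfate spike sits at annual layer 2219 from the deep end, so 2248 − 2219 = 29 annual layers formed after it.
Removing the 11 false annual layers leaves 29 − 11 = 18 true annual layers beyond the volcanic sulfate spike.
1956 − 18 = 1938 CE.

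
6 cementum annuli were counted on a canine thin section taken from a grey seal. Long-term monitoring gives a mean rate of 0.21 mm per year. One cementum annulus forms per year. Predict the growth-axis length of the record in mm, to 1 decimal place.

1.3 mm

The record spans 6 years at 0.21 mm per year.
Length ≈ 0.21 × 6 = 1.3 mm.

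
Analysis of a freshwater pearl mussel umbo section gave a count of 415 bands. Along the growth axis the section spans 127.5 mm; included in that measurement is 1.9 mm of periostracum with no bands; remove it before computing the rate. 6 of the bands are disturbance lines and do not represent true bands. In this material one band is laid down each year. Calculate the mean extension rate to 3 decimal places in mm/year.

True band count = 415 − 6 = 409.
Removing the 1.9 mm offcut leaves 127.5 − 1.9 = 125.6 mm.
Extension rate ≈ 125.6 / 409 = 0.307 mm/year.

0.307 mm/year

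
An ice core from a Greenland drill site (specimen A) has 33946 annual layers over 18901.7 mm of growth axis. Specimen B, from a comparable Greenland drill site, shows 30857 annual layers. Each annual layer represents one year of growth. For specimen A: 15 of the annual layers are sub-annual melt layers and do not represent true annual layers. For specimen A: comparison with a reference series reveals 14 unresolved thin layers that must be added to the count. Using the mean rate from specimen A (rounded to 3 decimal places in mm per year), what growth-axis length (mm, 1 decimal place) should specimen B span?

17187.3 mm

Specimen A: after corrections the count is 33946 − 15 + 14 = 33945 annual layers.
A: 18901.7 mm over 33945 years gives 18901.7 / 33945 ≈ 0.557 mm/yr.
Length of B = 0.557 × 30857 = 17187.3 mm.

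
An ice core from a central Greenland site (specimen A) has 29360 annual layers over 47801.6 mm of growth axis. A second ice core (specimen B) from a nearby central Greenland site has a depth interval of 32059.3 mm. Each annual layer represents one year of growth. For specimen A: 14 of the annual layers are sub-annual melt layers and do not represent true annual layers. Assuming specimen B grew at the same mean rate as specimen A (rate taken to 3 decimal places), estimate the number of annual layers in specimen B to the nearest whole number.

19680 annual layers

Specimen A: true annual layer count = 29360 − 14 = 29346.
A: Mean rate = 47801.6 mm / 29346 years ≈ 1.629 mm/yr.
Specimen B: 32059.3 mm / 1.629 mm per year = 19680.36 years ≈ 19680 annual layers.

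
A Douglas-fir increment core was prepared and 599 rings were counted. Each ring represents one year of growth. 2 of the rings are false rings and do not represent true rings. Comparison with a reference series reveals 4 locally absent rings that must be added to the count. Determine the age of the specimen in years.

After corrections the count is 599 − 2 + 4 = 601 rings.
At one ring per year, that is 601 years.

601 years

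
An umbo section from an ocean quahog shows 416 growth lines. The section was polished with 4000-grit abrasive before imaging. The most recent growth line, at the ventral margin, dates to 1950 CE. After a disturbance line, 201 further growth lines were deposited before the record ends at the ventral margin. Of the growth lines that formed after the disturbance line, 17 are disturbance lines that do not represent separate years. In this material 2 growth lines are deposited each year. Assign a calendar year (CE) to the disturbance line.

There are 201 growth lines younger than the disturbance line.
Excluding 17 false growth lines: 201 − 17 = 184.
With 2 growth lines per year, 184 / 2 = 92 years.
1950 − 92 = 1858 CE.

1858 CE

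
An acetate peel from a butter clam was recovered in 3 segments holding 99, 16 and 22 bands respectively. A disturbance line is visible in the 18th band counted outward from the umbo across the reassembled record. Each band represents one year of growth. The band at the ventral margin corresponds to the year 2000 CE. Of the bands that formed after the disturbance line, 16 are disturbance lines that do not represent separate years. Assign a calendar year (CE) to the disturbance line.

1897 CE

Total bands = 99 + 16 + 22 = 137.
The disturbance line sits at band 18 from the umbo, so 137 − 18 = 119 bands formed after it.
Excluding 16 false bands: 119 − 16 = 103.
Counting back 103 years from 2000 CE places the disturbance line in 2000 − 103 = 1897 CE.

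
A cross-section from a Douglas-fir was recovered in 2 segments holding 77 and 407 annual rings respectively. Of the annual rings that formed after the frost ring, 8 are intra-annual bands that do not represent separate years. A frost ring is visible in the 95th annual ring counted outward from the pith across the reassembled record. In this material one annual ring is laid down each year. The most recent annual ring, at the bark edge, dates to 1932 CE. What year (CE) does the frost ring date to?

Total annual rings = 77 + 407 = 484.
Between annual ring 95 and the bark edge there are 484 − 95 = 389 annual rings.
389 − 8 false = 381 true annual rings after the frost ring.
Counting back 381 years from 1932 CE places the frost ring in 1932 − 381 = 1551 CE.

1551 CE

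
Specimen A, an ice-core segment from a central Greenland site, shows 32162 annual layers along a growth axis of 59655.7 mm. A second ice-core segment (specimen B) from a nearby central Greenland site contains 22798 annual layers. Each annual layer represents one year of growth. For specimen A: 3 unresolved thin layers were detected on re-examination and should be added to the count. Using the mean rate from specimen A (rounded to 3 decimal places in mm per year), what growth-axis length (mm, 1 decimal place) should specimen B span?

42290.3 mm

Specimen A: adjusted count: 32162 + 3 = 32165 annual layers.
A: Mean rate = 59655.7 mm / 32165 years ≈ 1.855 mm/year.
B's length ≈ 1.855 × 22798 = 42290.3 mm.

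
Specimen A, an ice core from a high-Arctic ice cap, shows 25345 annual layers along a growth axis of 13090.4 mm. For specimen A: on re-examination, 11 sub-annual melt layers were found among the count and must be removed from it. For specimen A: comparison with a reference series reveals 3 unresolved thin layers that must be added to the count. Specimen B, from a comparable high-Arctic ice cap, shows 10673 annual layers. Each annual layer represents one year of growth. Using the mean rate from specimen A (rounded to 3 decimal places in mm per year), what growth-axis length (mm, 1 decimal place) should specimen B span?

Specimen A: after corrections the count is 25345 − 11 + 3 = 25337 annual layers.
A: 13090.4 mm over 25337 years gives 13090.4 / 25337 ≈ 0.517 mm/year.
B's length ≈ 0.517 × 10673 = 5517.9 mm.

5517.9 mm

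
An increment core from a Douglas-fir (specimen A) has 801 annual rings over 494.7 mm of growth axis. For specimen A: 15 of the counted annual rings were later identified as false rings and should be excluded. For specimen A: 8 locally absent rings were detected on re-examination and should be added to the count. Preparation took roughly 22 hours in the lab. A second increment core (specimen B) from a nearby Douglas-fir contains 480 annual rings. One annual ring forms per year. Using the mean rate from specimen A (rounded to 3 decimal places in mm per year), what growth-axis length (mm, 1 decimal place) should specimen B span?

Specimen A: after corrections the count is 801 − 15 + 8 = 794 annual rings.
A: 494.7 mm over 794 years gives 494.7 / 794 ≈ 0.623 mm per year.
Length of B = 0.623 × 480 = 299.0 mm.

299.0 mm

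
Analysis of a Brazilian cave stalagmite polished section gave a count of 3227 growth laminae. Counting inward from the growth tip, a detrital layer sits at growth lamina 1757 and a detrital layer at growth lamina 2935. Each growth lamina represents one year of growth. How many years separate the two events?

Separation: 2935 − 1757 = 1178 growth laminae.
One growth lamina per year makes the interval 1178 years.

1178 yr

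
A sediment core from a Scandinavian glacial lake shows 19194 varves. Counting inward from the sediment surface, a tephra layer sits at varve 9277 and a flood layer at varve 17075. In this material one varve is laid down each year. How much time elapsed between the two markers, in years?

7798 years

The two markers are separated by 17075 − 9277 = 7798 varves.
At one varve per year, 7798 years elapsed between them.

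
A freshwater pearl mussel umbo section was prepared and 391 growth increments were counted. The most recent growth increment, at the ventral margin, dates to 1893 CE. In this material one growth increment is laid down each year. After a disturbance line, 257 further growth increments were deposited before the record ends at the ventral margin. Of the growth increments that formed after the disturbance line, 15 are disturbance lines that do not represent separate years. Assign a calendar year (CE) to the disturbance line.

There are 257 growth increments younger than the disturbance line.
Excluding 15 false growth increments: 257 − 15 = 242.
The growth increment at the ventral margin is 1893 CE, so the disturbance line dates to 1893 − 242 = 1651 CE.

1651 CE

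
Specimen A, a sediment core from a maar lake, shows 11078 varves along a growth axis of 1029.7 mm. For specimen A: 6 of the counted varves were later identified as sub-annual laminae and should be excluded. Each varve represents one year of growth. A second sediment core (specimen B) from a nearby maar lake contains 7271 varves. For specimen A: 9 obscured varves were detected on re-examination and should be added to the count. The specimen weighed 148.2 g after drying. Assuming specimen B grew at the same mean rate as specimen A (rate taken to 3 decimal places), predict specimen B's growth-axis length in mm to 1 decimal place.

Specimen A: after corrections the count is 11078 − 6 + 9 = 11081 varves.
A: 1029.7 mm over 11081 years gives 1029.7 / 11081 ≈ 0.093 mm/year.
B's length ≈ 0.093 × 7271 = 676.2 mm.

676.2 mm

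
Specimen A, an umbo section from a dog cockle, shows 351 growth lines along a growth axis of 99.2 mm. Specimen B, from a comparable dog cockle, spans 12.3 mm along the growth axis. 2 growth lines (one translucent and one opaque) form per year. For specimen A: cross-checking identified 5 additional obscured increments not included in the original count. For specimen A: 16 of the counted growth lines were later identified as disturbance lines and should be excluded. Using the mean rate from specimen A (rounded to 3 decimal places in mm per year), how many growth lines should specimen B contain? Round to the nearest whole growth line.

Specimen A: adjusted count: 351 − 16 + 5 = 340 growth lines.
Specimen A: with 2 growth lines per year, 340 / 2 = 170 years.
A: Extension rate ≈ 99.2 / 170 = 0.584 mm/yr.
B spans 12.3 / 0.584 = 21.06 years; at 2 growth lines per year that is 21.06 × 2 ≈ 42 growth lines.

42 growth lines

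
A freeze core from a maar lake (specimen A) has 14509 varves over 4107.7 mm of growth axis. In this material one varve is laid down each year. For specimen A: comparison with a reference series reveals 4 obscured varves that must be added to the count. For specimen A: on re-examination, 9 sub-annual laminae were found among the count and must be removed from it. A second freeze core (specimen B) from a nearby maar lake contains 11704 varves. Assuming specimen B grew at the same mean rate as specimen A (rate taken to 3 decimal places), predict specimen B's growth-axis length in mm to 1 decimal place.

Specimen A: adjusted count: 14509 − 9 + 4 = 14504 varves.
A: Extension rate ≈ 4107.7 / 14504 = 0.283 mm/year.
B's length ≈ 0.283 × 11704 = 3312.2 mm.

3312.2 mm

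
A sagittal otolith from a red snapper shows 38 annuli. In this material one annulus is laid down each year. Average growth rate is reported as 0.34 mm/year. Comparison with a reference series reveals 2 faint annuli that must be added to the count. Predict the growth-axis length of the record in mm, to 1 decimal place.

Adjusted count: 38 + 2 = 40 annuli.
Length ≈ 0.34 × 40 = 13.6 mm.

13.6 mm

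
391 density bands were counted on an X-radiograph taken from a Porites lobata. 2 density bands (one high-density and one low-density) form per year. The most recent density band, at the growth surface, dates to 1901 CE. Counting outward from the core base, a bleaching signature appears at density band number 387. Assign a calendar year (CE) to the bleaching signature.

1899 CE

The bleaching signature sits at density band 387 from the core base, so 391 − 387 = 4 density bands formed after it.
Dividing by 2 density bands per year: 4 / 2 = 2 years.
Counting back 2 years from 1901 CE places the bleaching signature in 1901 − 2 = 1899 CE.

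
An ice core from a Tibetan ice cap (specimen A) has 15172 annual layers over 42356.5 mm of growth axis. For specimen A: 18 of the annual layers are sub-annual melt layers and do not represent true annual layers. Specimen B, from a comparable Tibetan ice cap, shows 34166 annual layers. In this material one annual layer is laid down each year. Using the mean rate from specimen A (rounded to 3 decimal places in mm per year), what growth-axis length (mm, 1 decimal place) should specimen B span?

95494.0 mm

Specimen A: after corrections the count is 15172 − 18 = 15154 annual layers.
A: Mean rate = 42356.5 mm / 15154 years ≈ 2.795 mm per year.
B's length ≈ 2.795 × 34166 = 95494.0 mm.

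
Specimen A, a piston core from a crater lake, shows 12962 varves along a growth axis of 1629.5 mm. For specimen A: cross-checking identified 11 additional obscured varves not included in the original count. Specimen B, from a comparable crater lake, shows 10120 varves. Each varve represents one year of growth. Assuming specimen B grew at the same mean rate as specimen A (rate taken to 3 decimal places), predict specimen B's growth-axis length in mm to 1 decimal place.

1275.1 mm

Specimen A: adjusted count: 12962 + 11 = 12973 varves.
A: 1629.5 mm over 12973 years gives 1629.5 / 12973 ≈ 0.126 mm/yr.
B's length ≈ 0.126 × 10120 = 1275.1 mm.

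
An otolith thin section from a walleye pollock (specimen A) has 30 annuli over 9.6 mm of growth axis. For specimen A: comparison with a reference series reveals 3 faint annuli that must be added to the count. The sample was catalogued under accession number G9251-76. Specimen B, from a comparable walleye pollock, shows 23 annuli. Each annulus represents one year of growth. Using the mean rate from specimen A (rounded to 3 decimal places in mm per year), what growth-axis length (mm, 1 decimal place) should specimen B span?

6.7 mm

Specimen A: adjusted count: 30 + 3 = 33 annuli.
A: Extension rate ≈ 9.6 / 33 = 0.291 mm per year.
Length of B = 0.291 × 23 = 6.7 mm.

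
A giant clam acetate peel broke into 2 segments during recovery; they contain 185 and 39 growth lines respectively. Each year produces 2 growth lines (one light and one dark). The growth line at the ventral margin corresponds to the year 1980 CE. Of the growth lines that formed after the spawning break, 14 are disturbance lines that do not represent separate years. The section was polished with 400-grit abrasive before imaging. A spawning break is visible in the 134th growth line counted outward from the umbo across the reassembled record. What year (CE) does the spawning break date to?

1942 CE

Total growth lines = 185 + 39 = 224.
The spawning break sits at growth line 134 from the umbo, so 224 − 134 = 90 growth lines formed after it.
Excluding 14 false growth lines: 90 − 14 = 76.
76 growth lines at 2 per year is 76 / 2 = 38 years.
1980 − 38 = 1942 CE.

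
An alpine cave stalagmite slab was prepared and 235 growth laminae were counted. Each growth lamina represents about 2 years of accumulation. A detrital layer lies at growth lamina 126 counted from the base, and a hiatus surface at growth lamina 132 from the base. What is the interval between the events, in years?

12 years

132 − 126 = 6 growth laminae lie between the two events.
6 growth laminae at 2 years each span 6 × 2 = 12 years.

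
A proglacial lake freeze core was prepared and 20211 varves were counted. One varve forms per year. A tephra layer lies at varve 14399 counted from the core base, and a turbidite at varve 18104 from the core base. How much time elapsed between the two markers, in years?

3705 yr

Separation: 18104 − 14399 = 3705 varves.
One varve per year makes the interval 3705 years.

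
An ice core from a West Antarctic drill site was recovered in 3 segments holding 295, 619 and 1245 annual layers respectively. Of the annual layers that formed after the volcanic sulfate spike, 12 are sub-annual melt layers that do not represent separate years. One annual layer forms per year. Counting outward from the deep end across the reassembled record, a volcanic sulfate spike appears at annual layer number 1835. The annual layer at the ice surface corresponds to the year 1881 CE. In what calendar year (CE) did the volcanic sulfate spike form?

1569 CE

Total annual layers = 295 + 619 + 1245 = 2159.
2159 − 1835 = 324 annual layers lie beyond the volcanic sulfate spike toward the ice surface.
Removing the 12 false annual layers leaves 324 − 12 = 312 true annual layers beyond the volcanic sulfate spike.
The annual layer at the ice surface is 1881 CE, so the volcanic sulfate spike dates to 1881 − 312 = 1569 CE.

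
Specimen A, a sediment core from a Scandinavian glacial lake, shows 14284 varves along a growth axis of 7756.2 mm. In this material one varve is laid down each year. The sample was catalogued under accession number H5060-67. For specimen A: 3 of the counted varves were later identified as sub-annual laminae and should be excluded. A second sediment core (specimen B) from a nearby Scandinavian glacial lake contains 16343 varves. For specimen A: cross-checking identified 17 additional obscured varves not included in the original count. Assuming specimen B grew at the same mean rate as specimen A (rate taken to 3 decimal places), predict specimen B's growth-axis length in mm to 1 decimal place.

8857.9 mm

Specimen A: true varve count = 14284 − 3 + 17 = 14298.
A: 7756.2 mm over 14298 years gives 7756.2 / 14298 ≈ 0.542 mm/year.
For B, 0.542 mm/year × 16343 years = 8857.9 mm.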